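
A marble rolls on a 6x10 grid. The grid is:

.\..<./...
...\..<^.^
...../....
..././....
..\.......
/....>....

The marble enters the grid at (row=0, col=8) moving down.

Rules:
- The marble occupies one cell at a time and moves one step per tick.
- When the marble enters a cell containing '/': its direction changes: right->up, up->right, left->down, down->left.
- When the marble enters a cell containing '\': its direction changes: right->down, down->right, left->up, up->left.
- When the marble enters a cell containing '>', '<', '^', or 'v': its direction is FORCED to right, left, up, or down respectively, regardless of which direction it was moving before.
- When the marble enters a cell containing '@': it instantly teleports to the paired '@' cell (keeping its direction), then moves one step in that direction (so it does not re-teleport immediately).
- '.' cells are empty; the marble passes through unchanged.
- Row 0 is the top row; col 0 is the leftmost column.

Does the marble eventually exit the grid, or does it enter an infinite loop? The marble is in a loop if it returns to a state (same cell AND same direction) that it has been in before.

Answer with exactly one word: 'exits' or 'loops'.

Answer: exits

Derivation:
Step 1: enter (0,8), '.' pass, move down to (1,8)
Step 2: enter (1,8), '.' pass, move down to (2,8)
Step 3: enter (2,8), '.' pass, move down to (3,8)
Step 4: enter (3,8), '.' pass, move down to (4,8)
Step 5: enter (4,8), '.' pass, move down to (5,8)
Step 6: enter (5,8), '.' pass, move down to (6,8)
Step 7: at (6,8) — EXIT via bottom edge, pos 8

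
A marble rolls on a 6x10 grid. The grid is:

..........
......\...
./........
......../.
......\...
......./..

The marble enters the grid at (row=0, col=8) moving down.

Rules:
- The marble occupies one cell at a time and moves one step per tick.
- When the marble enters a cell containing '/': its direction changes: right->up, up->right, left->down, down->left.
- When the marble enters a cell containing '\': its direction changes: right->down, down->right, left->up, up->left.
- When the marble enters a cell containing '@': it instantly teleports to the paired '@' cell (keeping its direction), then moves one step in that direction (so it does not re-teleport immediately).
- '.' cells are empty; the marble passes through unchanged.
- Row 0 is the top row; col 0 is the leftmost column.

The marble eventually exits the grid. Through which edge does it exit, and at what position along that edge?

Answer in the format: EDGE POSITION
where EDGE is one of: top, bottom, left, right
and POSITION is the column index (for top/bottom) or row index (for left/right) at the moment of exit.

Answer: left 3

Derivation:
Step 1: enter (0,8), '.' pass, move down to (1,8)
Step 2: enter (1,8), '.' pass, move down to (2,8)
Step 3: enter (2,8), '.' pass, move down to (3,8)
Step 4: enter (3,8), '/' deflects down->left, move left to (3,7)
Step 5: enter (3,7), '.' pass, move left to (3,6)
Step 6: enter (3,6), '.' pass, move left to (3,5)
Step 7: enter (3,5), '.' pass, move left to (3,4)
Step 8: enter (3,4), '.' pass, move left to (3,3)
Step 9: enter (3,3), '.' pass, move left to (3,2)
Step 10: enter (3,2), '.' pass, move left to (3,1)
Step 11: enter (3,1), '.' pass, move left to (3,0)
Step 12: enter (3,0), '.' pass, move left to (3,-1)
Step 13: at (3,-1) — EXIT via left edge, pos 3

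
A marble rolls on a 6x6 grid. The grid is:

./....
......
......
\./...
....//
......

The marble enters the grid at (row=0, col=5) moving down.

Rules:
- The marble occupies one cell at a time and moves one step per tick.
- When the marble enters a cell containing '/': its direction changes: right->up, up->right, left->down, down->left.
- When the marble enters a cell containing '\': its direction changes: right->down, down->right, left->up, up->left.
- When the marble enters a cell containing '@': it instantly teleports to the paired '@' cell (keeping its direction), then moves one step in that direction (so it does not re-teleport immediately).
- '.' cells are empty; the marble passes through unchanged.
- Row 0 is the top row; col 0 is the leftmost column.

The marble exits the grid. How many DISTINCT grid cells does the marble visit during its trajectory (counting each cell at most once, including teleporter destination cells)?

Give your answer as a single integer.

Step 1: enter (0,5), '.' pass, move down to (1,5)
Step 2: enter (1,5), '.' pass, move down to (2,5)
Step 3: enter (2,5), '.' pass, move down to (3,5)
Step 4: enter (3,5), '.' pass, move down to (4,5)
Step 5: enter (4,5), '/' deflects down->left, move left to (4,4)
Step 6: enter (4,4), '/' deflects left->down, move down to (5,4)
Step 7: enter (5,4), '.' pass, move down to (6,4)
Step 8: at (6,4) — EXIT via bottom edge, pos 4
Distinct cells visited: 7 (path length 7)

Answer: 7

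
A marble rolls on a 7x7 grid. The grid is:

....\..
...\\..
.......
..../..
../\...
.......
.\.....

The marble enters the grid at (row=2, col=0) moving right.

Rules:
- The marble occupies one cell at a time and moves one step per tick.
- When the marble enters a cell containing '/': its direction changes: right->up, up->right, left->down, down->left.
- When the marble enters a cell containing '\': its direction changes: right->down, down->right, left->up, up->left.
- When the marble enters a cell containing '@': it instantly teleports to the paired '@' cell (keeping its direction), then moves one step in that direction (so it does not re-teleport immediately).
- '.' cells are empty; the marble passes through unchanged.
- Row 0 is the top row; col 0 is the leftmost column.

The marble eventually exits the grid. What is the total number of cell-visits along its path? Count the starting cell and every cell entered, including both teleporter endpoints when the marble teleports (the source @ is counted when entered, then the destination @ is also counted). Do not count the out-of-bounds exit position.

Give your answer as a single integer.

Answer: 7

Derivation:
Step 1: enter (2,0), '.' pass, move right to (2,1)
Step 2: enter (2,1), '.' pass, move right to (2,2)
Step 3: enter (2,2), '.' pass, move right to (2,3)
Step 4: enter (2,3), '.' pass, move right to (2,4)
Step 5: enter (2,4), '.' pass, move right to (2,5)
Step 6: enter (2,5), '.' pass, move right to (2,6)
Step 7: enter (2,6), '.' pass, move right to (2,7)
Step 8: at (2,7) — EXIT via right edge, pos 2
Path length (cell visits): 7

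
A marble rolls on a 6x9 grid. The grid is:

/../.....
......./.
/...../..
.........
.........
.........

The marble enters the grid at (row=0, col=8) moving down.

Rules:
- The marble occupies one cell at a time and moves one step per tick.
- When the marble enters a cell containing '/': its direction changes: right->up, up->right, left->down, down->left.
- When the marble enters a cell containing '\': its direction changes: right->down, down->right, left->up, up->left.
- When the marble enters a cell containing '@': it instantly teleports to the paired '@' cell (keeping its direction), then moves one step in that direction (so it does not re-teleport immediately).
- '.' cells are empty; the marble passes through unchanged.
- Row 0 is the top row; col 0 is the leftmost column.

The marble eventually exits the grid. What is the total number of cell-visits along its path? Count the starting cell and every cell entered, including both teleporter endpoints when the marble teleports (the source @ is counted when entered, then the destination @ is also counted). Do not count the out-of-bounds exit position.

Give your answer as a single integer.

Step 1: enter (0,8), '.' pass, move down to (1,8)
Step 2: enter (1,8), '.' pass, move down to (2,8)
Step 3: enter (2,8), '.' pass, move down to (3,8)
Step 4: enter (3,8), '.' pass, move down to (4,8)
Step 5: enter (4,8), '.' pass, move down to (5,8)
Step 6: enter (5,8), '.' pass, move down to (6,8)
Step 7: at (6,8) — EXIT via bottom edge, pos 8
Path length (cell visits): 6

Answer: 6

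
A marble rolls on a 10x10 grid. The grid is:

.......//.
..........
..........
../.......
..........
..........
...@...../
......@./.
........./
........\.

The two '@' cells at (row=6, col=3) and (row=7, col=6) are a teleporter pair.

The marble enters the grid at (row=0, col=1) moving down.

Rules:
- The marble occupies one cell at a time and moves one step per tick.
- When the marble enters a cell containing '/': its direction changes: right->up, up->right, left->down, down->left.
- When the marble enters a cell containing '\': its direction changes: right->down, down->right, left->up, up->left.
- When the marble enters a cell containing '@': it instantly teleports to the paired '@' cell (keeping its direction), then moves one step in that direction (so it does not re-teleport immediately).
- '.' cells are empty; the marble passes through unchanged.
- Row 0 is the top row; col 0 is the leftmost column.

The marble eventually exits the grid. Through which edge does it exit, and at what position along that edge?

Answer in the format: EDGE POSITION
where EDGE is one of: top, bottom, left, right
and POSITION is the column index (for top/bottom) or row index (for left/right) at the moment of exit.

Step 1: enter (0,1), '.' pass, move down to (1,1)
Step 2: enter (1,1), '.' pass, move down to (2,1)
Step 3: enter (2,1), '.' pass, move down to (3,1)
Step 4: enter (3,1), '.' pass, move down to (4,1)
Step 5: enter (4,1), '.' pass, move down to (5,1)
Step 6: enter (5,1), '.' pass, move down to (6,1)
Step 7: enter (6,1), '.' pass, move down to (7,1)
Step 8: enter (7,1), '.' pass, move down to (8,1)
Step 9: enter (8,1), '.' pass, move down to (9,1)
Step 10: enter (9,1), '.' pass, move down to (10,1)
Step 11: at (10,1) — EXIT via bottom edge, pos 1

Answer: bottom 1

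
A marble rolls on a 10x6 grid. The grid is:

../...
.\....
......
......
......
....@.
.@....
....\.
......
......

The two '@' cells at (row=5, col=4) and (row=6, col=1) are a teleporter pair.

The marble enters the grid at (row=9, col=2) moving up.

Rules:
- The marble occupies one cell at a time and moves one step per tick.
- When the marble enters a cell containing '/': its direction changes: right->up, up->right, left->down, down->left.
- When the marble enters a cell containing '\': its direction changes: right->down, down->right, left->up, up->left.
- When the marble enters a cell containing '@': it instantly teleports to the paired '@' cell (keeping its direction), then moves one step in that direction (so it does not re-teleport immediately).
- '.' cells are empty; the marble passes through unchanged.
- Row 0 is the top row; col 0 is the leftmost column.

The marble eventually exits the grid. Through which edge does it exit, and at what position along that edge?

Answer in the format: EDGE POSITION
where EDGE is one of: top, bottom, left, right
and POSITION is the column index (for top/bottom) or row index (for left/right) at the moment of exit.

Step 1: enter (9,2), '.' pass, move up to (8,2)
Step 2: enter (8,2), '.' pass, move up to (7,2)
Step 3: enter (7,2), '.' pass, move up to (6,2)
Step 4: enter (6,2), '.' pass, move up to (5,2)
Step 5: enter (5,2), '.' pass, move up to (4,2)
Step 6: enter (4,2), '.' pass, move up to (3,2)
Step 7: enter (3,2), '.' pass, move up to (2,2)
Step 8: enter (2,2), '.' pass, move up to (1,2)
Step 9: enter (1,2), '.' pass, move up to (0,2)
Step 10: enter (0,2), '/' deflects up->right, move right to (0,3)
Step 11: enter (0,3), '.' pass, move right to (0,4)
Step 12: enter (0,4), '.' pass, move right to (0,5)
Step 13: enter (0,5), '.' pass, move right to (0,6)
Step 14: at (0,6) — EXIT via right edge, pos 0

Answer: right 0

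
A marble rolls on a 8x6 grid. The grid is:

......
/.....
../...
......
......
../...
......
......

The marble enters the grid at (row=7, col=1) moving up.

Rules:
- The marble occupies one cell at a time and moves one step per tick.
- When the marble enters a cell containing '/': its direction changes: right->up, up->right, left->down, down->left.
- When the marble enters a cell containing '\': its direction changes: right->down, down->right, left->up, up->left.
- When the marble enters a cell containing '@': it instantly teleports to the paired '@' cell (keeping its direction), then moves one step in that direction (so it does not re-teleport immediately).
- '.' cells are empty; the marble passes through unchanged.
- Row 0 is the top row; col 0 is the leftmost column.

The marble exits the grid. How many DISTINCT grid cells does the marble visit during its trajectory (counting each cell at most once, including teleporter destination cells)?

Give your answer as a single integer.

Answer: 8

Derivation:
Step 1: enter (7,1), '.' pass, move up to (6,1)
Step 2: enter (6,1), '.' pass, move up to (5,1)
Step 3: enter (5,1), '.' pass, move up to (4,1)
Step 4: enter (4,1), '.' pass, move up to (3,1)
Step 5: enter (3,1), '.' pass, move up to (2,1)
Step 6: enter (2,1), '.' pass, move up to (1,1)
Step 7: enter (1,1), '.' pass, move up to (0,1)
Step 8: enter (0,1), '.' pass, move up to (-1,1)
Step 9: at (-1,1) — EXIT via top edge, pos 1
Distinct cells visited: 8 (path length 8)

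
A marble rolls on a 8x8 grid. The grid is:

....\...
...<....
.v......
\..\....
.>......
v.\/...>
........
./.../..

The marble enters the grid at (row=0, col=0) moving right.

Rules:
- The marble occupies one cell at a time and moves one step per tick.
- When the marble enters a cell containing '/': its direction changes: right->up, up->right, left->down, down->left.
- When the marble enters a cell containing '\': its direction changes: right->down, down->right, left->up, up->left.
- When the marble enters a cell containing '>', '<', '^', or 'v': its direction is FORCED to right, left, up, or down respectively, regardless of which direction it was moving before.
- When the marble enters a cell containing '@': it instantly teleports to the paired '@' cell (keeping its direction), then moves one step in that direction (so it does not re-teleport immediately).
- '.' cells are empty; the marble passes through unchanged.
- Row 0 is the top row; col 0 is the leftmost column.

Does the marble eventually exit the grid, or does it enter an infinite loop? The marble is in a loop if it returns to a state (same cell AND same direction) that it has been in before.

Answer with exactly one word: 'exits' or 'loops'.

Answer: exits

Derivation:
Step 1: enter (0,0), '.' pass, move right to (0,1)
Step 2: enter (0,1), '.' pass, move right to (0,2)
Step 3: enter (0,2), '.' pass, move right to (0,3)
Step 4: enter (0,3), '.' pass, move right to (0,4)
Step 5: enter (0,4), '\' deflects right->down, move down to (1,4)
Step 6: enter (1,4), '.' pass, move down to (2,4)
Step 7: enter (2,4), '.' pass, move down to (3,4)
Step 8: enter (3,4), '.' pass, move down to (4,4)
Step 9: enter (4,4), '.' pass, move down to (5,4)
Step 10: enter (5,4), '.' pass, move down to (6,4)
Step 11: enter (6,4), '.' pass, move down to (7,4)
Step 12: enter (7,4), '.' pass, move down to (8,4)
Step 13: at (8,4) — EXIT via bottom edge, pos 4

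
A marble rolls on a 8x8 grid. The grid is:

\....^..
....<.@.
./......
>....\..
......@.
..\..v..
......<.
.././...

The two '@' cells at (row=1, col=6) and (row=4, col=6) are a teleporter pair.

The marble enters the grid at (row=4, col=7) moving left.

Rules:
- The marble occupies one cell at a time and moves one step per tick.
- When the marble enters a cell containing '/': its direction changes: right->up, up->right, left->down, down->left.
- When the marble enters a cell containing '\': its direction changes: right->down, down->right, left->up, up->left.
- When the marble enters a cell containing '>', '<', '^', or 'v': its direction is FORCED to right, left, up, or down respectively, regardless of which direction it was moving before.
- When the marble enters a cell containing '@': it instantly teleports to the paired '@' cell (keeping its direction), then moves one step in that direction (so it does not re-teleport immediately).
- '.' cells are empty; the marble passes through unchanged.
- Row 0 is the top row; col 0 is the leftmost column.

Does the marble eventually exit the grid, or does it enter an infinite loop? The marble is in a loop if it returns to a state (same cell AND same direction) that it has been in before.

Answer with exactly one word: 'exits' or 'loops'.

Answer: exits

Derivation:
Step 1: enter (4,7), '.' pass, move left to (4,6)
Step 2: enter (4,6), '@' teleport (4,6)->(1,6), also enter (1,6), move left to (1,5)
Step 3: enter (1,5), '.' pass, move left to (1,4)
Step 4: enter (1,4), '<' forces left->left, move left to (1,3)
Step 5: enter (1,3), '.' pass, move left to (1,2)
Step 6: enter (1,2), '.' pass, move left to (1,1)
Step 7: enter (1,1), '.' pass, move left to (1,0)
Step 8: enter (1,0), '.' pass, move left to (1,-1)
Step 9: at (1,-1) — EXIT via left edge, pos 1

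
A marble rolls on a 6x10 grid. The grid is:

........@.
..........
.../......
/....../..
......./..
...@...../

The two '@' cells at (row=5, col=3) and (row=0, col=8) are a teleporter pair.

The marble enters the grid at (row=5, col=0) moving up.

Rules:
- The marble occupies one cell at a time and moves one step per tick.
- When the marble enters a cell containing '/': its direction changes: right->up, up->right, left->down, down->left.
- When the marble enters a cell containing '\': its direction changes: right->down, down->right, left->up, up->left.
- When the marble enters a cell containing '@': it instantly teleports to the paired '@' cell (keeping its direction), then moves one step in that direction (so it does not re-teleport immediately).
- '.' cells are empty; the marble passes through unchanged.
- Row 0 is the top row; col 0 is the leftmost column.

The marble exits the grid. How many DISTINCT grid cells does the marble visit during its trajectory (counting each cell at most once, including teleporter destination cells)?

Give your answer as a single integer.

Answer: 13

Derivation:
Step 1: enter (5,0), '.' pass, move up to (4,0)
Step 2: enter (4,0), '.' pass, move up to (3,0)
Step 3: enter (3,0), '/' deflects up->right, move right to (3,1)
Step 4: enter (3,1), '.' pass, move right to (3,2)
Step 5: enter (3,2), '.' pass, move right to (3,3)
Step 6: enter (3,3), '.' pass, move right to (3,4)
Step 7: enter (3,4), '.' pass, move right to (3,5)
Step 8: enter (3,5), '.' pass, move right to (3,6)
Step 9: enter (3,6), '.' pass, move right to (3,7)
Step 10: enter (3,7), '/' deflects right->up, move up to (2,7)
Step 11: enter (2,7), '.' pass, move up to (1,7)
Step 12: enter (1,7), '.' pass, move up to (0,7)
Step 13: enter (0,7), '.' pass, move up to (-1,7)
Step 14: at (-1,7) — EXIT via top edge, pos 7
Distinct cells visited: 13 (path length 13)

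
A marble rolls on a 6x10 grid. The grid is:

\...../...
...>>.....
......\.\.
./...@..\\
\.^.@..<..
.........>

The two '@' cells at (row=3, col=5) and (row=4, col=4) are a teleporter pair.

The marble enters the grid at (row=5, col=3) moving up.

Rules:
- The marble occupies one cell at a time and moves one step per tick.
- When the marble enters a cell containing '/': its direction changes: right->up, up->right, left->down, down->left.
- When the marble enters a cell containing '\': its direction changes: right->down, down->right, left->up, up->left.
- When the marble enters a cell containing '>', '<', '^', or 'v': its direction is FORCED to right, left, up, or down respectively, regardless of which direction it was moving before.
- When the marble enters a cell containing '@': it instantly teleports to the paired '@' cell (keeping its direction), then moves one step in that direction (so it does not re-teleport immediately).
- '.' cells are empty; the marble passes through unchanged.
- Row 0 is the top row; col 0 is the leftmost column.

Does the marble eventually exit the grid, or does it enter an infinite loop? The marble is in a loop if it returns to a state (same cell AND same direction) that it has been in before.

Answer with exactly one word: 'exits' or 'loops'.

Answer: exits

Derivation:
Step 1: enter (5,3), '.' pass, move up to (4,3)
Step 2: enter (4,3), '.' pass, move up to (3,3)
Step 3: enter (3,3), '.' pass, move up to (2,3)
Step 4: enter (2,3), '.' pass, move up to (1,3)
Step 5: enter (1,3), '>' forces up->right, move right to (1,4)
Step 6: enter (1,4), '>' forces right->right, move right to (1,5)
Step 7: enter (1,5), '.' pass, move right to (1,6)
Step 8: enter (1,6), '.' pass, move right to (1,7)
Step 9: enter (1,7), '.' pass, move right to (1,8)
Step 10: enter (1,8), '.' pass, move right to (1,9)
Step 11: enter (1,9), '.' pass, move right to (1,10)
Step 12: at (1,10) — EXIT via right edge, pos 1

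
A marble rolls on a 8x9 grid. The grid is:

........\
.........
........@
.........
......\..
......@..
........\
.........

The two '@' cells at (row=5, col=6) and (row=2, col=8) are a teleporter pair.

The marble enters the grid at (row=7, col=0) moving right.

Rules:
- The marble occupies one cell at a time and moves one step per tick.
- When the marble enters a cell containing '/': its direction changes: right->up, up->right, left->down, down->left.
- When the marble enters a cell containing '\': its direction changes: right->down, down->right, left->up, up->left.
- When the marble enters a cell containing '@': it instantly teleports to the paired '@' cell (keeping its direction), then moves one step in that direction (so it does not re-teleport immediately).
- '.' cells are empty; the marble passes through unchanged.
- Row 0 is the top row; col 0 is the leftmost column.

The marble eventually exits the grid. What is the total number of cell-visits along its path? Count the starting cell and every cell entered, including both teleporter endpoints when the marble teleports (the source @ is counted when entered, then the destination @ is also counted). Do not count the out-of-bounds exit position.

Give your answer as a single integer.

Answer: 9

Derivation:
Step 1: enter (7,0), '.' pass, move right to (7,1)
Step 2: enter (7,1), '.' pass, move right to (7,2)
Step 3: enter (7,2), '.' pass, move right to (7,3)
Step 4: enter (7,3), '.' pass, move right to (7,4)
Step 5: enter (7,4), '.' pass, move right to (7,5)
Step 6: enter (7,5), '.' pass, move right to (7,6)
Step 7: enter (7,6), '.' pass, move right to (7,7)
Step 8: enter (7,7), '.' pass, move right to (7,8)
Step 9: enter (7,8), '.' pass, move right to (7,9)
Step 10: at (7,9) — EXIT via right edge, pos 7
Path length (cell visits): 9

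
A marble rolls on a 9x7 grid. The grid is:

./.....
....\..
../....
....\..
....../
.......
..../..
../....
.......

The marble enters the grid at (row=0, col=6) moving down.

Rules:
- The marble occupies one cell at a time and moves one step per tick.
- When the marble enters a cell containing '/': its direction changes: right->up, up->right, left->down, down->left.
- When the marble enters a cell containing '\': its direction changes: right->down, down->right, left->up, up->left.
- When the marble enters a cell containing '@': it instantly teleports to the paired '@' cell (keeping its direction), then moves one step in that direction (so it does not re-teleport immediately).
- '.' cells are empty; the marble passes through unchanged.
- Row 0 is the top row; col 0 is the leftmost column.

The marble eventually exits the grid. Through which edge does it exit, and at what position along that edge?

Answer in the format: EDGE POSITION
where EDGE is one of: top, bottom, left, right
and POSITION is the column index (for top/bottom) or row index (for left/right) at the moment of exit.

Answer: left 4

Derivation:
Step 1: enter (0,6), '.' pass, move down to (1,6)
Step 2: enter (1,6), '.' pass, move down to (2,6)
Step 3: enter (2,6), '.' pass, move down to (3,6)
Step 4: enter (3,6), '.' pass, move down to (4,6)
Step 5: enter (4,6), '/' deflects down->left, move left to (4,5)
Step 6: enter (4,5), '.' pass, move left to (4,4)
Step 7: enter (4,4), '.' pass, move left to (4,3)
Step 8: enter (4,3), '.' pass, move left to (4,2)
Step 9: enter (4,2), '.' pass, move left to (4,1)
Step 10: enter (4,1), '.' pass, move left to (4,0)
Step 11: enter (4,0), '.' pass, move left to (4,-1)
Step 12: at (4,-1) — EXIT via left edge, pos 4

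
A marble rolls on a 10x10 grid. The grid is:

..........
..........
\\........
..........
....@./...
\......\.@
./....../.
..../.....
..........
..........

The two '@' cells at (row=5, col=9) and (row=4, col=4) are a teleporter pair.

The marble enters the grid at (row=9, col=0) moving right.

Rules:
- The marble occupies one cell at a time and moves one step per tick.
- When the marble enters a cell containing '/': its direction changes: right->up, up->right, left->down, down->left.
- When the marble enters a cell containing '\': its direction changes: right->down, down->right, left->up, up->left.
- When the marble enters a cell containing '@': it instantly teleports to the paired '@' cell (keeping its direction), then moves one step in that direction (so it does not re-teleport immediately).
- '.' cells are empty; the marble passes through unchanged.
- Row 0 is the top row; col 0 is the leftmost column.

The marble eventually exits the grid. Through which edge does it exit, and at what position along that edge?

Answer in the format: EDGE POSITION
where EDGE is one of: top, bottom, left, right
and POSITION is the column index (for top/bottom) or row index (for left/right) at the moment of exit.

Step 1: enter (9,0), '.' pass, move right to (9,1)
Step 2: enter (9,1), '.' pass, move right to (9,2)
Step 3: enter (9,2), '.' pass, move right to (9,3)
Step 4: enter (9,3), '.' pass, move right to (9,4)
Step 5: enter (9,4), '.' pass, move right to (9,5)
Step 6: enter (9,5), '.' pass, move right to (9,6)
Step 7: enter (9,6), '.' pass, move right to (9,7)
Step 8: enter (9,7), '.' pass, move right to (9,8)
Step 9: enter (9,8), '.' pass, move right to (9,9)
Step 10: enter (9,9), '.' pass, move right to (9,10)
Step 11: at (9,10) — EXIT via right edge, pos 9

Answer: right 9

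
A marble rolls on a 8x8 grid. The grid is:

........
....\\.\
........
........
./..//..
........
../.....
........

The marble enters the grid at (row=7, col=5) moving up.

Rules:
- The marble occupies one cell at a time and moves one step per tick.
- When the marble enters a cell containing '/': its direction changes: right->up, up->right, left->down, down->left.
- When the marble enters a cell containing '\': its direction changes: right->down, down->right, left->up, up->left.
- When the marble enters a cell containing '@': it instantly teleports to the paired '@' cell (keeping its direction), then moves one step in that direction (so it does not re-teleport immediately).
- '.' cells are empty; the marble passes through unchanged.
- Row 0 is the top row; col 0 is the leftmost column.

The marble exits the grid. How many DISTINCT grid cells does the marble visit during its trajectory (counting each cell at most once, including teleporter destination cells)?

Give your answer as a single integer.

Answer: 6

Derivation:
Step 1: enter (7,5), '.' pass, move up to (6,5)
Step 2: enter (6,5), '.' pass, move up to (5,5)
Step 3: enter (5,5), '.' pass, move up to (4,5)
Step 4: enter (4,5), '/' deflects up->right, move right to (4,6)
Step 5: enter (4,6), '.' pass, move right to (4,7)
Step 6: enter (4,7), '.' pass, move right to (4,8)
Step 7: at (4,8) — EXIT via right edge, pos 4
Distinct cells visited: 6 (path length 6)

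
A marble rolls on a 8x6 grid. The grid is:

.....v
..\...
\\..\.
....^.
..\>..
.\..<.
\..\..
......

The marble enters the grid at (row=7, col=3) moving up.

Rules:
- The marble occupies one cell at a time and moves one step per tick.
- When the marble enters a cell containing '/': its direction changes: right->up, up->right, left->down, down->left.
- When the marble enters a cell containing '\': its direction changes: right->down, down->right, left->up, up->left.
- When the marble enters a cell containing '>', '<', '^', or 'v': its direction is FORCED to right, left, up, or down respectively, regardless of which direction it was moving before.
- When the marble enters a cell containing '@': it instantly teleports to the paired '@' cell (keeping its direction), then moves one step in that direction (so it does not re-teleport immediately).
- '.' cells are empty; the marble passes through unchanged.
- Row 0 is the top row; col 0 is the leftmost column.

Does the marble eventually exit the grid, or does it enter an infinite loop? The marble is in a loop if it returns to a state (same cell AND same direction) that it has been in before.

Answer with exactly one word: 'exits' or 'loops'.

Answer: exits

Derivation:
Step 1: enter (7,3), '.' pass, move up to (6,3)
Step 2: enter (6,3), '\' deflects up->left, move left to (6,2)
Step 3: enter (6,2), '.' pass, move left to (6,1)
Step 4: enter (6,1), '.' pass, move left to (6,0)
Step 5: enter (6,0), '\' deflects left->up, move up to (5,0)
Step 6: enter (5,0), '.' pass, move up to (4,0)
Step 7: enter (4,0), '.' pass, move up to (3,0)
Step 8: enter (3,0), '.' pass, move up to (2,0)
Step 9: enter (2,0), '\' deflects up->left, move left to (2,-1)
Step 10: at (2,-1) — EXIT via left edge, pos 2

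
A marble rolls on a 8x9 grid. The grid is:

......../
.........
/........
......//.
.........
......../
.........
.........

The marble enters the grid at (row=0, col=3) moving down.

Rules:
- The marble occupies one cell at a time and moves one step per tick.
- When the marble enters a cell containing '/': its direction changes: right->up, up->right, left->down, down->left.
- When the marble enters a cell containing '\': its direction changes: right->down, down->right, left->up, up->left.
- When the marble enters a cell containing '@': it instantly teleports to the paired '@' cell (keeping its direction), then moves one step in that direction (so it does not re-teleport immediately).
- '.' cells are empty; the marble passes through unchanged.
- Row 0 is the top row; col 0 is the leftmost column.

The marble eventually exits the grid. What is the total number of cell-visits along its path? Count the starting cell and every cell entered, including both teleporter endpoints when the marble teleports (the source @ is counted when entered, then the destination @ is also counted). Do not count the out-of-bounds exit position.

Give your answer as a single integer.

Step 1: enter (0,3), '.' pass, move down to (1,3)
Step 2: enter (1,3), '.' pass, move down to (2,3)
Step 3: enter (2,3), '.' pass, move down to (3,3)
Step 4: enter (3,3), '.' pass, move down to (4,3)
Step 5: enter (4,3), '.' pass, move down to (5,3)
Step 6: enter (5,3), '.' pass, move down to (6,3)
Step 7: enter (6,3), '.' pass, move down to (7,3)
Step 8: enter (7,3), '.' pass, move down to (8,3)
Step 9: at (8,3) — EXIT via bottom edge, pos 3
Path length (cell visits): 8

Answer: 8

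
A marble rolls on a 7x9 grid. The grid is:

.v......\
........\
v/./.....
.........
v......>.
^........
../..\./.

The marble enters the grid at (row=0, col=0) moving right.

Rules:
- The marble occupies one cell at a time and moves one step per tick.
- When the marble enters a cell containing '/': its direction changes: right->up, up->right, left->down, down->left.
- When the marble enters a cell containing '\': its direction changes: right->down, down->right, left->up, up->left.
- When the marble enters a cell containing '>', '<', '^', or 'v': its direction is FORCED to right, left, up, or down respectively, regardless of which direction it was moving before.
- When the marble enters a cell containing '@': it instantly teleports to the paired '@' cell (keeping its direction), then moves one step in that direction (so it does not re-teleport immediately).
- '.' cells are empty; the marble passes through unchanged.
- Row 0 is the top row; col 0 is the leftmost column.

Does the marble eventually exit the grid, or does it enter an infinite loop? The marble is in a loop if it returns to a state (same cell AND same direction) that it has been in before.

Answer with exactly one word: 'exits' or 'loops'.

Step 1: enter (0,0), '.' pass, move right to (0,1)
Step 2: enter (0,1), 'v' forces right->down, move down to (1,1)
Step 3: enter (1,1), '.' pass, move down to (2,1)
Step 4: enter (2,1), '/' deflects down->left, move left to (2,0)
Step 5: enter (2,0), 'v' forces left->down, move down to (3,0)
Step 6: enter (3,0), '.' pass, move down to (4,0)
Step 7: enter (4,0), 'v' forces down->down, move down to (5,0)
Step 8: enter (5,0), '^' forces down->up, move up to (4,0)
Step 9: enter (4,0), 'v' forces up->down, move down to (5,0)
Step 10: at (5,0) dir=down — LOOP DETECTED (seen before)

Answer: loops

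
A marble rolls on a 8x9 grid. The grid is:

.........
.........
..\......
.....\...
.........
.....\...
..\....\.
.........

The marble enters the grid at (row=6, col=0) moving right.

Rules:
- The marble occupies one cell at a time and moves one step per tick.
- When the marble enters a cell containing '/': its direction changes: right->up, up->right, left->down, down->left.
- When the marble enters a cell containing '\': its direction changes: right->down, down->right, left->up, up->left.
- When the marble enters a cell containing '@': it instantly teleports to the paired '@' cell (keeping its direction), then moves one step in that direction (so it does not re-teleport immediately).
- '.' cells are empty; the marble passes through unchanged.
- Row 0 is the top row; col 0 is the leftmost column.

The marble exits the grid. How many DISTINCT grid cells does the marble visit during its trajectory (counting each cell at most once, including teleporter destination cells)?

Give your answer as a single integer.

Step 1: enter (6,0), '.' pass, move right to (6,1)
Step 2: enter (6,1), '.' pass, move right to (6,2)
Step 3: enter (6,2), '\' deflects right->down, move down to (7,2)
Step 4: enter (7,2), '.' pass, move down to (8,2)
Step 5: at (8,2) — EXIT via bottom edge, pos 2
Distinct cells visited: 4 (path length 4)

Answer: 4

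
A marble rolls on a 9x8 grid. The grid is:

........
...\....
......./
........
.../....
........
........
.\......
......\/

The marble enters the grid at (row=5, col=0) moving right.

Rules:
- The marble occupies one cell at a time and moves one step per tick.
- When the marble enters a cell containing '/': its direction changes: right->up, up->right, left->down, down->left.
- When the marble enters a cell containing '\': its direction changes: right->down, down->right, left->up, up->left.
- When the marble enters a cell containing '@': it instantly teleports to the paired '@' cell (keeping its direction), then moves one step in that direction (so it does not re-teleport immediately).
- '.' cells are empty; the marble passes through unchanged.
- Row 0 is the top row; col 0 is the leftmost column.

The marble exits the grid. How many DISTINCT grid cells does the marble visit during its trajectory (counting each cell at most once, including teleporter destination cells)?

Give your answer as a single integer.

Step 1: enter (5,0), '.' pass, move right to (5,1)
Step 2: enter (5,1), '.' pass, move right to (5,2)
Step 3: enter (5,2), '.' pass, move right to (5,3)
Step 4: enter (5,3), '.' pass, move right to (5,4)
Step 5: enter (5,4), '.' pass, move right to (5,5)
Step 6: enter (5,5), '.' pass, move right to (5,6)
Step 7: enter (5,6), '.' pass, move right to (5,7)
Step 8: enter (5,7), '.' pass, move right to (5,8)
Step 9: at (5,8) — EXIT via right edge, pos 5
Distinct cells visited: 8 (path length 8)

Answer: 8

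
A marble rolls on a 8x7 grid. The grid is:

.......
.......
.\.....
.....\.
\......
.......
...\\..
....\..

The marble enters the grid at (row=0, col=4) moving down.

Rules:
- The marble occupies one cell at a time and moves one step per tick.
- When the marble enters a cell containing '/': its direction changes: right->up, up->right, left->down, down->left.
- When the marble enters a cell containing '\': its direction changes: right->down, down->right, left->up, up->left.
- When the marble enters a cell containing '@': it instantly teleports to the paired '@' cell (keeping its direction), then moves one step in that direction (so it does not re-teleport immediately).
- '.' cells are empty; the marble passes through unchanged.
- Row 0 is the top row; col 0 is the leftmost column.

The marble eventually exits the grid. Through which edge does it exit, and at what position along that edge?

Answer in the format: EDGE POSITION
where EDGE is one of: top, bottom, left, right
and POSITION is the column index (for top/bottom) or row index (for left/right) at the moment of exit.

Answer: right 6

Derivation:
Step 1: enter (0,4), '.' pass, move down to (1,4)
Step 2: enter (1,4), '.' pass, move down to (2,4)
Step 3: enter (2,4), '.' pass, move down to (3,4)
Step 4: enter (3,4), '.' pass, move down to (4,4)
Step 5: enter (4,4), '.' pass, move down to (5,4)
Step 6: enter (5,4), '.' pass, move down to (6,4)
Step 7: enter (6,4), '\' deflects down->right, move right to (6,5)
Step 8: enter (6,5), '.' pass, move right to (6,6)
Step 9: enter (6,6), '.' pass, move right to (6,7)
Step 10: at (6,7) — EXIT via right edge, pos 6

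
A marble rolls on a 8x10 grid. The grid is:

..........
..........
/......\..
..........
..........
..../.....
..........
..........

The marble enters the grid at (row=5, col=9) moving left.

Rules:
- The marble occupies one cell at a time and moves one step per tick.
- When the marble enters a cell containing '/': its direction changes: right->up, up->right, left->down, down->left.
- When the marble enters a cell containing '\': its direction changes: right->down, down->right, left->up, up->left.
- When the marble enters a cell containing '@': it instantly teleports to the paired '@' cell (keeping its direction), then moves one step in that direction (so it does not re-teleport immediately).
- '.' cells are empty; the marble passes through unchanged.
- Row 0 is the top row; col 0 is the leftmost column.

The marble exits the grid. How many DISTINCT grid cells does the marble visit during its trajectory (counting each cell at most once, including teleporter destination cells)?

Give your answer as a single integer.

Answer: 8

Derivation:
Step 1: enter (5,9), '.' pass, move left to (5,8)
Step 2: enter (5,8), '.' pass, move left to (5,7)
Step 3: enter (5,7), '.' pass, move left to (5,6)
Step 4: enter (5,6), '.' pass, move left to (5,5)
Step 5: enter (5,5), '.' pass, move left to (5,4)
Step 6: enter (5,4), '/' deflects left->down, move down to (6,4)
Step 7: enter (6,4), '.' pass, move down to (7,4)
Step 8: enter (7,4), '.' pass, move down to (8,4)
Step 9: at (8,4) — EXIT via bottom edge, pos 4
Distinct cells visited: 8 (path length 8)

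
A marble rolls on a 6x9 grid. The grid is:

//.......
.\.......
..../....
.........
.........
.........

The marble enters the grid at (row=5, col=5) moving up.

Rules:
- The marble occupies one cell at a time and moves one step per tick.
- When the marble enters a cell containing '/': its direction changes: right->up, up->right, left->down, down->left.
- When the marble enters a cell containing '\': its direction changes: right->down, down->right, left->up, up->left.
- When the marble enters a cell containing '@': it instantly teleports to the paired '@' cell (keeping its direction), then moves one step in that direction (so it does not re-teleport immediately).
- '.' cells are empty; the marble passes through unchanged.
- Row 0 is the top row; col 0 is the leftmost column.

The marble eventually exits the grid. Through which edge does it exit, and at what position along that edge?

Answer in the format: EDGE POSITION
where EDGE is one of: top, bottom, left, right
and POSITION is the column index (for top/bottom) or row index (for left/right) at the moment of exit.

Answer: top 5

Derivation:
Step 1: enter (5,5), '.' pass, move up to (4,5)
Step 2: enter (4,5), '.' pass, move up to (3,5)
Step 3: enter (3,5), '.' pass, move up to (2,5)
Step 4: enter (2,5), '.' pass, move up to (1,5)
Step 5: enter (1,5), '.' pass, move up to (0,5)
Step 6: enter (0,5), '.' pass, move up to (-1,5)
Step 7: at (-1,5) — EXIT via top edge, pos 5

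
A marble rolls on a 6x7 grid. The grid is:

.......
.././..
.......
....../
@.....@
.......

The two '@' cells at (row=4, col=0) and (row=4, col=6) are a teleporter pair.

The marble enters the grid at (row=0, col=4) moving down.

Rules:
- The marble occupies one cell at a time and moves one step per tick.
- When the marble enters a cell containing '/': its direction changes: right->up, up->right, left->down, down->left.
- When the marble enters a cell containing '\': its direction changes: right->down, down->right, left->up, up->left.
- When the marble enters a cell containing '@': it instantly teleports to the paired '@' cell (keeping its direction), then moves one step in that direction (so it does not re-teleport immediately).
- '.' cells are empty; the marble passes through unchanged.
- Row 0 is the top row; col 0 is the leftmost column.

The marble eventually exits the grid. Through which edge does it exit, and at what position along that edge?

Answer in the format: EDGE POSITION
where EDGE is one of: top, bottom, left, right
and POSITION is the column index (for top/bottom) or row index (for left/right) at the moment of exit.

Step 1: enter (0,4), '.' pass, move down to (1,4)
Step 2: enter (1,4), '/' deflects down->left, move left to (1,3)
Step 3: enter (1,3), '.' pass, move left to (1,2)
Step 4: enter (1,2), '/' deflects left->down, move down to (2,2)
Step 5: enter (2,2), '.' pass, move down to (3,2)
Step 6: enter (3,2), '.' pass, move down to (4,2)
Step 7: enter (4,2), '.' pass, move down to (5,2)
Step 8: enter (5,2), '.' pass, move down to (6,2)
Step 9: at (6,2) — EXIT via bottom edge, pos 2

Answer: bottom 2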